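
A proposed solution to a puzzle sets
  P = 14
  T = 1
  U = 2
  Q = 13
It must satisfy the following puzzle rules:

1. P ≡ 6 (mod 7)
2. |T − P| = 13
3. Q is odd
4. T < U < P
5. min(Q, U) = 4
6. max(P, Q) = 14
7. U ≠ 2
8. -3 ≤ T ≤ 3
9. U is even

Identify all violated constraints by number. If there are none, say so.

1. 14 mod 7 = 0, not 6 — violated.
2. |1 − 14| = 13 — satisfied.
3. Q = 13 is odd — satisfied.
4. values 1 < 2 < 14 — satisfied.
5. min(13, 2) = 2, not 4 — violated.
6. max(14, 13) = 14 — satisfied.
7. U = 2, but 2 is required to differ — violated.
8. T = 1 lies in [-3, 3] — satisfied.
9. U = 2 is even — satisfied.

Violated: 1, 5, and 7.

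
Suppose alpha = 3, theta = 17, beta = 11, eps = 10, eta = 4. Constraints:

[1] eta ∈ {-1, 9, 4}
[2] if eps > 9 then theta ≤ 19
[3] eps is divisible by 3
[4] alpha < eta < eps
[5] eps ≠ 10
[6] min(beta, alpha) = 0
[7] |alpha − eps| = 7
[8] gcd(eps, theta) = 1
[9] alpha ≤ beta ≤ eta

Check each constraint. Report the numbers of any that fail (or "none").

[1] eta = 4 is in {-1, 9, 4}  ✓
[2] eps = 10 > 9, so we need theta ≤ 19; theta = 17 ≤ 19  ✓
[3] 10 = 3×3 + 1, so 3 does not divide 10  ✗
[4] values 3 < 4 < 10  ✓
[5] eps = 10, but 10 is required to differ  ✗
[6] min(11, 3) = 3, not 0  ✗
[7] |3 − 10| = 7  ✓
[8] gcd(10, 17) = 1  ✓
[9] values 3, 11, 4; beta = 11 is not ≤ eta = 4  ✗

Constraints 3, 5, 6, and 9 do not hold.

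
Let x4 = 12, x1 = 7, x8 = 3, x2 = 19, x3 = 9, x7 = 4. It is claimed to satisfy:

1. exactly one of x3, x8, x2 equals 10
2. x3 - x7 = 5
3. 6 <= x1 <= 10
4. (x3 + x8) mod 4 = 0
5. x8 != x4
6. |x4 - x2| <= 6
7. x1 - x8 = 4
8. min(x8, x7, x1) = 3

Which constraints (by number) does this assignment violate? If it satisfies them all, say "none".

1. x3=9, x8=3, x2=19; 0 of them equal 10, not exactly one — violated.
2. x3 - x7 = 9 - 4 = 5 — satisfied.
3. x1 = 7 lies in [6, 10] — satisfied.
4. x3 + x8 = 12; 12 mod 4 = 0 — satisfied.
5. x8 = 3, x4 = 12; distinct — satisfied.
6. |12 - 19| = 7; 7 > 6, exceeds bound 6 — violated.
7. x1 - x8 = 7 - 3 = 4 — satisfied.
8. min(3, 4, 7) = 3 — satisfied.

Violated: 1 and 6.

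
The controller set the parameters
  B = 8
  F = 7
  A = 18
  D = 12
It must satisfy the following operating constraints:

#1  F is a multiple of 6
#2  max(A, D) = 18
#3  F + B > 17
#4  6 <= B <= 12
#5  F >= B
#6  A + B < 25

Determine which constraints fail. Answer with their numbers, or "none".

Constraints 1, 3, 5, 6 are violated.

#1 7 = 6*1 + 1, so 6 does not divide 7  no
#2 max(18, 12) = 18  yes
#3 F + B = 7 + 8 = 15; 15 ≤ 17, bound 17 not met  no
#4 B = 8 lies in [6, 12]  yes
#5 F = 7, B = 8; 7 < 8 (want ≥)  no
#6 A + B = 18 + 8 = 26; 26 ≥ 25, bound 25 not met  no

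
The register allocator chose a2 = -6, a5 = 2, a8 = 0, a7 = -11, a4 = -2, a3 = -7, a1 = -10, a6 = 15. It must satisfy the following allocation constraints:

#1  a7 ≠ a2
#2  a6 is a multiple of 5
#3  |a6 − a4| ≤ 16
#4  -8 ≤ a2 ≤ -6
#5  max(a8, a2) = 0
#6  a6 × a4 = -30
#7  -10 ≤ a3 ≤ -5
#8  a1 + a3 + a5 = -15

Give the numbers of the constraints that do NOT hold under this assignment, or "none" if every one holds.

Constraint 3 does not hold.

#1 a7 = -11, a2 = -6; distinct  OK
#2 15 / 5 = 3, so 5 divides 15  OK
#3 |15 − (-2)| = 17; 17 > 16, exceeds bound 16  FAIL
#4 a2 = -6 lies in [-8, -6]  OK
#5 max(0, -6) = 0  OK
#6 a6 × a4 = 15 × (-2) = -30  OK
#7 a3 = -7 lies in [-10, -5]  OK
#8 a1 + a3 + a5 = -10 + (-7) + 2 = -15  OK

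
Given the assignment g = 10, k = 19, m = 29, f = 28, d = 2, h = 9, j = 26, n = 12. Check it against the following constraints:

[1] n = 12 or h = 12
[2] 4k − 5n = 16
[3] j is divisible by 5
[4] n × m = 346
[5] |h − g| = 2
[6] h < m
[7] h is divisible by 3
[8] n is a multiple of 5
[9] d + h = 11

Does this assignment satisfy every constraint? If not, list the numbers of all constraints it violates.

[1] n = 12 = 12 (first disjunct)  OK
[2] 4k − 5n = 4(19) − 5(12) = 16  OK
[3] 26 = 5×5 + 1, so 5 does not divide 26  FAIL
[4] n × m = 12 × 29 = 348, not 346  FAIL
[5] |9 − 10| = 1, not 2  FAIL
[6] h = 9, m = 29; 9 < 29  OK
[7] 9 / 3 = 3, so 3 divides 9  OK
[8] 12 = 5×2 + 2, so 5 does not divide 12  FAIL
[9] d + h = 2 + 9 = 11  OK

Constraints 3, 4, 5, and 8 do not hold.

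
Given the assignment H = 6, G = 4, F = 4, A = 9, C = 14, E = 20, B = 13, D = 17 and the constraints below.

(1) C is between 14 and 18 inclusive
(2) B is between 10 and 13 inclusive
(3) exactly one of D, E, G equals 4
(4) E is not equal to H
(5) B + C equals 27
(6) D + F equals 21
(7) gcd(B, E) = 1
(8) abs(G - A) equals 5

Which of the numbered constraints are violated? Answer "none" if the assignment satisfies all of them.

The assignment satisfies every constraint.

(1) C = 14 lies in [14, 18] — satisfied.
(2) B = 13 lies in [10, 13] — satisfied.
(3) D=17, E=20, G=4; 1 of them equals 4 — satisfied.
(4) E = 20, H = 6; distinct — satisfied.
(5) B + C = 13 + 14 = 27 — satisfied.
(6) D + F = 17 + 4 = 21 — satisfied.
(7) gcd(13, 20) = 1 — satisfied.
(8) abs(4 - 9) = 5 — satisfied.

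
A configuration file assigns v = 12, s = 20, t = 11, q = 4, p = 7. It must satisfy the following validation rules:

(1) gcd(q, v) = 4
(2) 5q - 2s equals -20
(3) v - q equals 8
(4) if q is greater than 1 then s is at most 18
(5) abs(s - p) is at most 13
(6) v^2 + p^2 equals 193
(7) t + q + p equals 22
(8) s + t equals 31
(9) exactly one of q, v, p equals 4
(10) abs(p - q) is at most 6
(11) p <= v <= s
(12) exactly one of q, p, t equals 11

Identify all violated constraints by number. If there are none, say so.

(1) gcd(4, 12) = 4  ✓
(2) 5q - 2s = 5(4) - 2(20) = -20  ✓
(3) v - q = 12 - 4 = 8  ✓
(4) q = 4 > 1, so we need s ≤ 18; but s = 20 > 18  ✗
(5) abs(20 - 7) = 13; 13 ≤ 13  ✓
(6) v^2 + p^2 = 12^2 + 7^2 = 144 + 49 = 193  ✓
(7) t + q + p = 11 + 4 + 7 = 22  ✓
(8) s + t = 20 + 11 = 31  ✓
(9) q=4, v=12, p=7; 1 of them equals 4  ✓
(10) abs(7 - 4) = 3; 3 ≤ 6  ✓
(11) values 7 <= 12 <= 20  ✓
(12) q=4, p=7, t=11; 1 of them equals 11  ✓

No — constraint 4 is not satisfied.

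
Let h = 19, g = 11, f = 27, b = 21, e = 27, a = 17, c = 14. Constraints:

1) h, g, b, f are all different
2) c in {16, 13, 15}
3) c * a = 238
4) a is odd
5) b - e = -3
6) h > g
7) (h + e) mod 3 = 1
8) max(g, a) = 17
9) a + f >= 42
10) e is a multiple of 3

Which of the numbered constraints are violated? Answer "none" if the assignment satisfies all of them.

1) values 19, 11, 21, 27 are pairwise distinct  true
2) c = 14 is not in {16, 13, 15}  false
3) c * a = 14 * 17 = 238  true
4) a = 17 is odd  true
5) b - e = 21 - 27 = -6, not -3  false
6) h = 19, g = 11; 19 > 11  true
7) h + e = 46; 46 mod 3 = 1  true
8) max(11, 17) = 17  true
9) a + f = 17 + 27 = 44; 44 ≥ 42  true
10) 27 / 3 = 9, so 3 divides 27  true

The assignment fails constraints 2 and 5.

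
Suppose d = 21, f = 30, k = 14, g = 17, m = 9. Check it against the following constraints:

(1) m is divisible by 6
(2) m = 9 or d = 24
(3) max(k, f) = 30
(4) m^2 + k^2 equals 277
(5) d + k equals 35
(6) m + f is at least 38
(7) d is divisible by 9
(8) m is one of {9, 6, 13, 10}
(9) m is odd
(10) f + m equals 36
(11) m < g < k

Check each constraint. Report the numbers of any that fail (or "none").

(1) 9 = 6*1 + 3, so 6 does not divide 9  no
(2) m = 9 = 9 (first disjunct)  yes
(3) max(14, 30) = 30  yes
(4) m^2 + k^2 = 9^2 + 14^2 = 81 + 196 = 277  yes
(5) d + k = 21 + 14 = 35  yes
(6) m + f = 9 + 30 = 39; 39 ≥ 38  yes
(7) 21 = 9*2 + 3, so 9 does not divide 21  no
(8) m = 9 is in {9, 6, 13, 10}  yes
(9) m = 9 is odd  yes
(10) f + m = 30 + 9 = 39, not 36  no
(11) values 9, 17, 14; g = 17 is not < k = 14  no

The assignment fails constraints 1, 7, 10, 11.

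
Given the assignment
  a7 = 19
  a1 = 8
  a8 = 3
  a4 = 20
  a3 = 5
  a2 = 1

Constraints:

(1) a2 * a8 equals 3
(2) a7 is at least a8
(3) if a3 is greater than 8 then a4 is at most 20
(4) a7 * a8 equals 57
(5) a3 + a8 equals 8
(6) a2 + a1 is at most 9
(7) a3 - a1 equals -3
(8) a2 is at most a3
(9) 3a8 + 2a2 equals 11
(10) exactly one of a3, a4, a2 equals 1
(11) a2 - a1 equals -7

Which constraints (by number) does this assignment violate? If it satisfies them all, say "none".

The assignment satisfies every constraint.

(1) a2 * a8 = 1 * 3 = 3  yes
(2) a7 = 19, a8 = 3; 19 ≥ 3  yes
(3) a3 = 5, not > 8; antecedent false, conditional vacuously true  yes
(4) a7 * a8 = 19 * 3 = 57  yes
(5) a3 + a8 = 5 + 3 = 8  yes
(6) a2 + a1 = 1 + 8 = 9; 9 ≤ 9  yes
(7) a3 - a1 = 5 - 8 = -3  yes
(8) a2 = 1, a3 = 5; 1 ≤ 5  yes
(9) 3a8 + 2a2 = 3(3) + 2(1) = 11  yes
(10) a3=5, a4=20, a2=1; 1 of them equals 1  yes
(11) a2 - a1 = 1 - 8 = -7  yes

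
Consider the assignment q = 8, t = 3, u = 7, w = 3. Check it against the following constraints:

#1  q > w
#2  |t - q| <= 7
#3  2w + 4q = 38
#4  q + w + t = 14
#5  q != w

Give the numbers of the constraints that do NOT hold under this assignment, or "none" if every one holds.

None — every constraint holds.

#1 q = 8, w = 3; 8 > 3 — OK.
#2 |3 - 8| = 5; 5 ≤ 7 — OK.
#3 2w + 4q = 2(3) + 4(8) = 38 — OK.
#4 q + w + t = 8 + 3 + 3 = 14 — OK.
#5 q = 8, w = 3; distinct — OK.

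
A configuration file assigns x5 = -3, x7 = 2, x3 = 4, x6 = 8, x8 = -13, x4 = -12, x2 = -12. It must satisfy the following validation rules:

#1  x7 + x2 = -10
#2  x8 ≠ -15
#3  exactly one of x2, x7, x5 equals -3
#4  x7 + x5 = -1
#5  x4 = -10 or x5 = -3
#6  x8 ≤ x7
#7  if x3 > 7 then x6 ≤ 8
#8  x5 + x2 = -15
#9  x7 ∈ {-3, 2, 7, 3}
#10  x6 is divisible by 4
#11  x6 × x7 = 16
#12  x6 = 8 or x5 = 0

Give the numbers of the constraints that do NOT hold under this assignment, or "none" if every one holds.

The assignment satisfies every constraint.

#1 x7 + x2 = 2 + (-12) = -10 — holds.
#2 x8 = -13, and -13 ≠ -15 — holds.
#3 x2=-12, x7=2, x5=-3; 1 of them equals -3 — holds.
#4 x7 + x5 = 2 + (-3) = -1 — holds.
#5 x4 = -12 ≠ -10, but x5 = -3 = -3 (second disjunct) — holds.
#6 x8 = -13, x7 = 2; -13 ≤ 2 — holds.
#7 x3 = 4, not > 7; antecedent false, conditional vacuously true — holds.
#8 x5 + x2 = -3 + (-12) = -15 — holds.
#9 x7 = 2 is in {-3, 2, 7, 3} — holds.
#10 8 / 4 = 2, so 4 divides 8 — holds.
#11 x6 × x7 = 8 × 2 = 16 — holds.
#12 x6 = 8 = 8 (first disjunct) — holds.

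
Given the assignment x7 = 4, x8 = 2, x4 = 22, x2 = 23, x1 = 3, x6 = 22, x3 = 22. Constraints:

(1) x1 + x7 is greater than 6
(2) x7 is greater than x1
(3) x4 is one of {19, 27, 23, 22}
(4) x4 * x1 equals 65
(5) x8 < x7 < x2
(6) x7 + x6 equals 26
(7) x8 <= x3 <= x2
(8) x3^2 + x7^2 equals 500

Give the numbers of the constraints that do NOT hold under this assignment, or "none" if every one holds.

Violated: 4.

(1) x1 + x7 = 3 + 4 = 7; 7 > 6 — holds.
(2) x7 = 4, x1 = 3; 4 > 3 — holds.
(3) x4 = 22 is in {19, 27, 23, 22} — holds.
(4) x4 * x1 = 22 * 3 = 66, not 65 — does not hold.
(5) values 2 < 4 < 23 — holds.
(6) x7 + x6 = 4 + 22 = 26 — holds.
(7) values 2 <= 22 <= 23 — holds.
(8) x3^2 + x7^2 = 22^2 + 4^2 = 484 + 16 = 500 — holds.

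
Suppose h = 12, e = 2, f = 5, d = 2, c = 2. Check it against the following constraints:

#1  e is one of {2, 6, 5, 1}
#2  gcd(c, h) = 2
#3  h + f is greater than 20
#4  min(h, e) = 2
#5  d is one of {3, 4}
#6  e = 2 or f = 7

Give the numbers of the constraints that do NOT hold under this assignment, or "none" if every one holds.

#1 e = 2 is in {2, 6, 5, 1}  yes
#2 gcd(2, 12) = 2  yes
#3 h + f = 12 + 5 = 17; 17 ≤ 20, bound 20 not met  no
#4 min(12, 2) = 2  yes
#5 d = 2 is not in {3, 4}  no
#6 e = 2 = 2 (first disjunct)  yes

Constraints 3 and 5 are violated.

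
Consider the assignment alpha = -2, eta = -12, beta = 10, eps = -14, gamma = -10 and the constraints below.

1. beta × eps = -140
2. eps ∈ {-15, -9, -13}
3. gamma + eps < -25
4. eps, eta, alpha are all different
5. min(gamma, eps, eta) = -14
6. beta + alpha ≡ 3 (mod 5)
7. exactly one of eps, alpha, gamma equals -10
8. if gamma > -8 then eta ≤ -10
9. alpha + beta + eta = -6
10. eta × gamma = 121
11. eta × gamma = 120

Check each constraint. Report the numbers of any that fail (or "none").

1. beta × eps = 10 × (-14) = -140 — satisfied.
2. eps = -14 is not in {-15, -9, -13} — violated.
3. gamma + eps = -10 + (-14) = -24; -24 ≥ -25, bound -25 not met — violated.
4. values -14, -12, -2 are pairwise distinct — satisfied.
5. min(-10, -14, -12) = -14 — satisfied.
6. beta + alpha = 8; 8 mod 5 = 3 — satisfied.
7. eps=-14, alpha=-2, gamma=-10; 1 of them equals -10 — satisfied.
8. gamma = -10, not > -8; antecedent false, conditional vacuously true — satisfied.
9. alpha + beta + eta = -2 + 10 + (-12) = -4, not -6 — violated.
10. eta × gamma = -12 × (-10) = 120, not 121 — violated.
11. eta × gamma = -12 × (-10) = 120 — satisfied.

No — constraints 2, 3, 9, and 10 are not satisfied.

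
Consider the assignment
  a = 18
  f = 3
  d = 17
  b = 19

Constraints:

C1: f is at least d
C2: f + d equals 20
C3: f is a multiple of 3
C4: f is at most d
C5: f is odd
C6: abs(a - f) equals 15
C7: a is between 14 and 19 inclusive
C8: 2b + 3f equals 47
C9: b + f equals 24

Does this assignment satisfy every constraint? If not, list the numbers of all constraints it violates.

The assignment fails constraints 1 and 9.

C1: f = 3, d = 17; 3 < 17 (want ≥)  false
C2: f + d = 3 + 17 = 20  true
C3: 3 / 3 = 1, so 3 divides 3  true
C4: f = 3, d = 17; 3 ≤ 17  true
C5: f = 3 is odd  true
C6: abs(18 - 3) = 15  true
C7: a = 18 lies in [14, 19]  true
C8: 2b + 3f = 2(19) + 3(3) = 47  true
C9: b + f = 19 + 3 = 22, not 24  false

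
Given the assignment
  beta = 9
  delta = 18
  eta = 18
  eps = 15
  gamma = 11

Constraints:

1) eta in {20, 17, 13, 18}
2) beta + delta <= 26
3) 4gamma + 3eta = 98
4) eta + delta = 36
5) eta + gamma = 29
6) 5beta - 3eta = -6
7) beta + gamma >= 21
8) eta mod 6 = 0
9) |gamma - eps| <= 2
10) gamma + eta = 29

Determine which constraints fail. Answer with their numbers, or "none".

Constraints 2, 6, 7, 9 are violated.

1) eta = 18 is in {20, 17, 13, 18} — holds.
2) beta + delta = 9 + 18 = 27; 27 > 26, bound 26 not met — does not hold.
3) 4gamma + 3eta = 4(11) + 3(18) = 98 — holds.
4) eta + delta = 18 + 18 = 36 — holds.
5) eta + gamma = 18 + 11 = 29 — holds.
6) 5beta - 3eta = 5(9) - 3(18) = -9, not -6 — does not hold.
7) beta + gamma = 9 + 11 = 20; 20 < 21, bound 21 not met — does not hold.
8) 18 mod 6 = 0 — holds.
9) |11 - 15| = 4; 4 > 2, exceeds bound 2 — does not hold.
10) gamma + eta = 11 + 18 = 29 — holds.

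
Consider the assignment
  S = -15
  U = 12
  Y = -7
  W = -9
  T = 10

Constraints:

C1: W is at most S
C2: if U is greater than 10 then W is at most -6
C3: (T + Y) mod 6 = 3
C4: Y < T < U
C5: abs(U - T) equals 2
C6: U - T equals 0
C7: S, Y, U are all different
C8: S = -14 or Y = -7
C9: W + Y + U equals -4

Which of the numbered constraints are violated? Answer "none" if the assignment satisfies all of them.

C1: W = -9, S = -15; -9 > -15 (want ≤)  FAIL
C2: U = 12 > 10, so we need W ≤ -6; W = -9 ≤ -6  OK
C3: T + Y = 3; 3 mod 6 = 3  OK
C4: values -7 < 10 < 12  OK
C5: abs(12 - 10) = 2  OK
C6: U - T = 12 - 10 = 2, not 0  FAIL
C7: values -15, -7, 12 are pairwise distinct  OK
C8: S = -15 ≠ -14, but Y = -7 = -7 (second disjunct)  OK
C9: W + Y + U = -9 + (-7) + 12 = -4  OK

Constraints 1, 6 are violated.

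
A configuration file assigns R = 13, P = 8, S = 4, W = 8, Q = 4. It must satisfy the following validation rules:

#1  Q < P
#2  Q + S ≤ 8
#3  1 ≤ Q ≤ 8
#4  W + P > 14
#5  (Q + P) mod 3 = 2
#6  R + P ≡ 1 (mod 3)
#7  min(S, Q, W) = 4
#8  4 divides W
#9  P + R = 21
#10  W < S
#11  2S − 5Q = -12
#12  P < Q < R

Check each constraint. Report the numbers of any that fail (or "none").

#1 Q = 4, P = 8; 4 < 8  ✓
#2 Q + S = 4 + 4 = 8; 8 ≤ 8  ✓
#3 Q = 4 lies in [1, 8]  ✓
#4 W + P = 8 + 8 = 16; 16 > 14  ✓
#5 Q + P = 12; 12 mod 3 = 0, not 2  ✗
#6 R + P = 21; 21 mod 3 = 0, not 1  ✗
#7 min(4, 4, 8) = 4  ✓
#8 8 / 4 = 2, so 4 divides 8  ✓
#9 P + R = 8 + 13 = 21  ✓
#10 W = 8, S = 4; 8 ≥ 4 (want <)  ✗
#11 2S − 5Q = 2(4) − 5(4) = -12  ✓
#12 values 8, 4, 13; P = 8 is not < Q = 4  ✗

Constraints 5, 6, 10, 12 do not hold.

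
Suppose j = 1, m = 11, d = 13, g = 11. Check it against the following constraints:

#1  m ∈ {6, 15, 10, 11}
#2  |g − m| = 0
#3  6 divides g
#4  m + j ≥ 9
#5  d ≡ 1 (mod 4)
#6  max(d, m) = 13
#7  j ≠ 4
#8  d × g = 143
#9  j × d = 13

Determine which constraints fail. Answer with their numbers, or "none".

The assignment fails constraint 3.

#1 m = 11 is in {6, 15, 10, 11} — OK.
#2 |11 − 11| = 0 — OK.
#3 11 = 6×1 + 5, so 6 does not divide 11 — violated.
#4 m + j = 11 + 1 = 12; 12 ≥ 9 — OK.
#5 13 mod 4 = 1 — OK.
#6 max(13, 11) = 13 — OK.
#7 j = 1, and 1 ≠ 4 — OK.
#8 d × g = 13 × 11 = 143 — OK.
#9 j × d = 1 × 13 = 13 — OK.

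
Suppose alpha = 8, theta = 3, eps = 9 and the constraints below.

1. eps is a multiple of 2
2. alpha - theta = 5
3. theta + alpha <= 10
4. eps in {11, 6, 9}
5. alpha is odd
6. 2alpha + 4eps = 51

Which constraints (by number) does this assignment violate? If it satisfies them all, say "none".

1. 9 = 2*4 + 1, so 2 does not divide 9 — violated.
2. alpha - theta = 8 - 3 = 5 — satisfied.
3. theta + alpha = 3 + 8 = 11; 11 > 10, bound 10 not met — violated.
4. eps = 9 is in {11, 6, 9} — satisfied.
5. alpha = 8 is even — violated.
6. 2alpha + 4eps = 2(8) + 4(9) = 52, not 51 — violated.

Constraints 1, 3, 5, 6 do not hold.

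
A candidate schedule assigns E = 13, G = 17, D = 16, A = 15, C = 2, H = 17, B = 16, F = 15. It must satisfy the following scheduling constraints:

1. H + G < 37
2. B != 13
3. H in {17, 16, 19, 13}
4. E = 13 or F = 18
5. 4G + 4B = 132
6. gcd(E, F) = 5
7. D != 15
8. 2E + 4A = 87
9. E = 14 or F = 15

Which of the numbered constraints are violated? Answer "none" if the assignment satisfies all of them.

Constraints 6 and 8 do not hold.

1. H + G = 17 + 17 = 34; 34 < 37  yes
2. B = 16, and 16 ≠ 13  yes
3. H = 17 is in {17, 16, 19, 13}  yes
4. E = 13 = 13 (first disjunct)  yes
5. 4G + 4B = 4(17) + 4(16) = 132  yes
6. gcd(13, 15) = 1, not 5  no
7. D = 16, and 16 ≠ 15  yes
8. 2E + 4A = 2(13) + 4(15) = 86, not 87  no
9. E = 13 ≠ 14, but F = 15 = 15 (second disjunct)  yes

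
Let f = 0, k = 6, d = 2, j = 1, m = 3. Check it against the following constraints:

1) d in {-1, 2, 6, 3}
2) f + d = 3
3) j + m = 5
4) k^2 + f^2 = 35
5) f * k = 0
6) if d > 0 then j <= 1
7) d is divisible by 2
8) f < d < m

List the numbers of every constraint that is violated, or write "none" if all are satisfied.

1) d = 2 is in {-1, 2, 6, 3}  true
2) f + d = 0 + 2 = 2, not 3  false
3) j + m = 1 + 3 = 4, not 5  false
4) k^2 + f^2 = 6^2 + 0^2 = 36 + 0 = 36, not 35  false
5) f * k = 0 * 6 = 0  true
6) d = 2 > 0, so we need j ≤ 1; j = 1 ≤ 1  true
7) 2 / 2 = 1, so 2 divides 2  true
8) values 0 < 2 < 3  true

Constraints 2, 3, and 4 are violated.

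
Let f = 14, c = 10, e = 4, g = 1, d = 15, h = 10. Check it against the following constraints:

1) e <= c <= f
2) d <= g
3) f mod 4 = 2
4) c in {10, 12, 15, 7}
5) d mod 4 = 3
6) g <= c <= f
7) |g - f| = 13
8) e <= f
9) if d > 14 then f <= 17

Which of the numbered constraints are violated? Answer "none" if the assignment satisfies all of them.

Constraint 2 does not hold.

1) values 4 <= 10 <= 14 — holds.
2) d = 15, g = 1; 15 > 1 (want ≤) — fails.
3) 14 mod 4 = 2 — holds.
4) c = 10 is in {10, 12, 15, 7} — holds.
5) 15 mod 4 = 3 — holds.
6) values 1 <= 10 <= 14 — holds.
7) |1 - 14| = 13 — holds.
8) e = 4, f = 14; 4 ≤ 14 — holds.
9) d = 15 > 14, so we need f ≤ 17; f = 14 ≤ 17 — holds.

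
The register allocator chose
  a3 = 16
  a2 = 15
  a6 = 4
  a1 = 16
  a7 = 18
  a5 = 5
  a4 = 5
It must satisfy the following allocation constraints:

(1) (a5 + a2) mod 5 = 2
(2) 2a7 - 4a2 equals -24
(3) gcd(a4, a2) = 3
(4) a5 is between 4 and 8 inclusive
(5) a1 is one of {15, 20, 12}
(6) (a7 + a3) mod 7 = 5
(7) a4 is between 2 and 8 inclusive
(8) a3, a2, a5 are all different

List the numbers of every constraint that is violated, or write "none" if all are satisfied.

(1) a5 + a2 = 20; 20 mod 5 = 0, not 2 — violated.
(2) 2a7 - 4a2 = 2(18) - 4(15) = -24 — OK.
(3) gcd(5, 15) = 5, not 3 — violated.
(4) a5 = 5 lies in [4, 8] — OK.
(5) a1 = 16 is not in {15, 20, 12} — violated.
(6) a7 + a3 = 34; 34 mod 7 = 6, not 5 — violated.
(7) a4 = 5 lies in [2, 8] — OK.
(8) values 16, 15, 5 are pairwise distinct — OK.

No — constraints 1, 3, 5, and 6 are not satisfied.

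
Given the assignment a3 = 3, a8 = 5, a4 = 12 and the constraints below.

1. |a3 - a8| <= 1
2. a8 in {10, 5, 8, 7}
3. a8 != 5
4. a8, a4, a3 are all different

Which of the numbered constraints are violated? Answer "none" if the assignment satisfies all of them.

Constraints 1 and 3 are violated.

1. |3 - 5| = 2; 2 > 1, exceeds bound 1 — violated.
2. a8 = 5 is in {10, 5, 8, 7} — OK.
3. a8 = 5, but 5 is required to differ — violated.
4. values 5, 12, 3 are pairwise distinct — OK.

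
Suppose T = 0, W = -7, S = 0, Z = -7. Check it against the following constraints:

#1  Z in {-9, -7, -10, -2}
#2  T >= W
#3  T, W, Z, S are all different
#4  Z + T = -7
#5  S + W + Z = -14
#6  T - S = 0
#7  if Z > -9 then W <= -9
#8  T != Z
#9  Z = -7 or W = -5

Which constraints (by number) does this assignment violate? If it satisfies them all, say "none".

The assignment fails constraints 3, 7.

#1 Z = -7 is in {-9, -7, -10, -2}  ✔
#2 T = 0, W = -7; 0 ≥ -7  ✔
#3 W = Z = -7, not all different  ✘
#4 Z + T = -7 + 0 = -7  ✔
#5 S + W + Z = 0 + (-7) + (-7) = -14  ✔
#6 T - S = 0 - 0 = 0  ✔
#7 Z = -7 > -9, so we need W ≤ -9; but W = -7 > -9  ✘
#8 T = 0, Z = -7; distinct  ✔
#9 Z = -7 = -7 (first disjunct)  ✔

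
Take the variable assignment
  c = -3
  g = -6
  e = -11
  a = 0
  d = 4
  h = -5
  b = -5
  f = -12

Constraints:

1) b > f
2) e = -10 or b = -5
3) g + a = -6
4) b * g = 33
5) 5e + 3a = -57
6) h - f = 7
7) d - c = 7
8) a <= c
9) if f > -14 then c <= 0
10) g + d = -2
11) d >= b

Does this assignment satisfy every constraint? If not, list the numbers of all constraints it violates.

1) b = -5, f = -12; -5 > -12 — satisfied.
2) e = -11 ≠ -10, but b = -5 = -5 (second disjunct) — satisfied.
3) g + a = -6 + 0 = -6 — satisfied.
4) b * g = -5 * (-6) = 30, not 33 — violated.
5) 5e + 3a = 5(-11) + 3(0) = -55, not -57 — violated.
6) h - f = -5 - (-12) = 7 — satisfied.
7) d - c = 4 - (-3) = 7 — satisfied.
8) a = 0, c = -3; 0 > -3 (want ≤) — violated.
9) f = -12 > -14, so we need c ≤ 0; c = -3 ≤ 0 — satisfied.
10) g + d = -6 + 4 = -2 — satisfied.
11) d = 4, b = -5; 4 ≥ -5 — satisfied.

Violated: 4, 5, and 8.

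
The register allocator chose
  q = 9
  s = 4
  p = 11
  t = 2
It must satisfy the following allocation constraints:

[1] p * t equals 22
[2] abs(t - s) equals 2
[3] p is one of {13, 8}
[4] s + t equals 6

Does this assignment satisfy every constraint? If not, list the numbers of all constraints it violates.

The assignment fails constraint 3.

[1] p * t = 11 * 2 = 22 — OK.
[2] abs(2 - 4) = 2 — OK.
[3] p = 11 is not in {13, 8} — violated.
[4] s + t = 4 + 2 = 6 — OK.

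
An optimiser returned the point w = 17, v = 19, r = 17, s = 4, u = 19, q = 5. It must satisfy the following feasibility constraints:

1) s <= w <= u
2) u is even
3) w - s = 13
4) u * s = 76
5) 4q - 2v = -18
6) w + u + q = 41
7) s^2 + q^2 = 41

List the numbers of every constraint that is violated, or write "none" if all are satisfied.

1) values 4 <= 17 <= 19 — holds.
2) u = 19 is odd — does not hold.
3) w - s = 17 - 4 = 13 — holds.
4) u * s = 19 * 4 = 76 — holds.
5) 4q - 2v = 4(5) - 2(19) = -18 — holds.
6) w + u + q = 17 + 19 + 5 = 41 — holds.
7) s^2 + q^2 = 4^2 + 5^2 = 16 + 25 = 41 — holds.

Constraint 2 is violated.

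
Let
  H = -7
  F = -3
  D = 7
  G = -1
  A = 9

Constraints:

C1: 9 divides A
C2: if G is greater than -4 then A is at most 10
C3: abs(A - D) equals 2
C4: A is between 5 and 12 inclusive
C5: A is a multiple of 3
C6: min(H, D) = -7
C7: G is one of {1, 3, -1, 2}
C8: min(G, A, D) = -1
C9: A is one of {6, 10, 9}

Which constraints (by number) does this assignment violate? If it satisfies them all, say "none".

The assignment satisfies every constraint.

C1: 9 / 9 = 1, so 9 divides 9 — OK.
C2: G = -1 > -4, so we need A ≤ 10; A = 9 ≤ 10 — OK.
C3: abs(9 - 7) = 2 — OK.
C4: A = 9 lies in [5, 12] — OK.
C5: 9 / 3 = 3, so 3 divides 9 — OK.
C6: min(-7, 7) = -7 — OK.
C7: G = -1 is in {1, 3, -1, 2} — OK.
C8: min(-1, 9, 7) = -1 — OK.
C9: A = 9 is in {6, 10, 9} — OK.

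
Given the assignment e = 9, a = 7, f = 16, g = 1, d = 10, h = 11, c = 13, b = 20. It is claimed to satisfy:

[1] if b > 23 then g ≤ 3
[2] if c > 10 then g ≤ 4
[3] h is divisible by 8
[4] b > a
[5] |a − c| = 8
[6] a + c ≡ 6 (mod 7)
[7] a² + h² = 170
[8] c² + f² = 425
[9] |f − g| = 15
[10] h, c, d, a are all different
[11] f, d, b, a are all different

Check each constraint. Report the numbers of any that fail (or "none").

Constraints 3 and 5 are violated.

[1] b = 20, not > 23; antecedent false, conditional vacuously true — holds.
[2] c = 13 > 10, so we need g ≤ 4; g = 1 ≤ 4 — holds.
[3] 11 = 8×1 + 3, so 8 does not divide 11 — fails.
[4] b = 20, a = 7; 20 > 7 — holds.
[5] |7 − 13| = 6, not 8 — fails.
[6] a + c = 20; 20 mod 7 = 6 — holds.
[7] a² + h² = 7² + 11² = 49 + 121 = 170 — holds.
[8] c² + f² = 13² + 16² = 169 + 256 = 425 — holds.
[9] |16 − 1| = 15 — holds.
[10] values 11, 13, 10, 7 are pairwise distinct — holds.
[11] values 16, 10, 20, 7 are pairwise distinct — holds.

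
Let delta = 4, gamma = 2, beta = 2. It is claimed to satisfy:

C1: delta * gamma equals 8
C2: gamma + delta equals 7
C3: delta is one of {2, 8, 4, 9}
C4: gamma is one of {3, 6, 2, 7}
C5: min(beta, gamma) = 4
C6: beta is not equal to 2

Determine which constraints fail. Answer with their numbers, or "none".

C1: delta * gamma = 4 * 2 = 8 — holds.
C2: gamma + delta = 2 + 4 = 6, not 7 — does not hold.
C3: delta = 4 is in {2, 8, 4, 9} — holds.
C4: gamma = 2 is in {3, 6, 2, 7} — holds.
C5: min(2, 2) = 2, not 4 — does not hold.
C6: beta = 2, but 2 is required to differ — does not hold.

The assignment fails constraints 2, 5, 6.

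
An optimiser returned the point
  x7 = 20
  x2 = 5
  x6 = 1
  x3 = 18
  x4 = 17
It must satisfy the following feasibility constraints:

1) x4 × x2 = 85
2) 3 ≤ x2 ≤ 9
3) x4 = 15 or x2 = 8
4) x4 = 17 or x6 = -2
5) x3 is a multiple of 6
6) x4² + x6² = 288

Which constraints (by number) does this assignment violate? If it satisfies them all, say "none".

Constraints 3 and 6 are violated.

1) x4 × x2 = 17 × 5 = 85 — holds.
2) x2 = 5 lies in [3, 9] — holds.
3) x4 = 17 ≠ 15 and x2 = 5 ≠ 8; both disjuncts false — does not hold.
4) x4 = 17 = 17 (first disjunct) — holds.
5) 18 / 6 = 3, so 6 divides 18 — holds.
6) x4² + x6² = 17² + 1² = 289 + 1 = 290, not 288 — does not hold.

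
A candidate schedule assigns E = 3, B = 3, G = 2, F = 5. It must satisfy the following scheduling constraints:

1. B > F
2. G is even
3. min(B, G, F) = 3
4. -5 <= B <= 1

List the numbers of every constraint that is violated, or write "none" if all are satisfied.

Constraints 1, 3, and 4 are violated.

1. B = 3, F = 5; 3 ≤ 5 (want >) — violated.
2. G = 2 is even — satisfied.
3. min(3, 2, 5) = 2, not 3 — violated.
4. B = 3 is outside [-5, 1] — violated.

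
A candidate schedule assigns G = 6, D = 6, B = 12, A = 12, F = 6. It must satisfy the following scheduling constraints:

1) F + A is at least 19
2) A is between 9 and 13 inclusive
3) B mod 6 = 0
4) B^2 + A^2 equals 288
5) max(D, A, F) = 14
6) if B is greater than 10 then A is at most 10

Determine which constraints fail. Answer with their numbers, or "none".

1) F + A = 6 + 12 = 18; 18 < 19, bound 19 not met — fails.
2) A = 12 lies in [9, 13] — holds.
3) 12 mod 6 = 0 — holds.
4) B^2 + A^2 = 12^2 + 12^2 = 144 + 144 = 288 — holds.
5) max(6, 12, 6) = 12, not 14 — fails.
6) B = 12 > 10, so we need A ≤ 10; but A = 12 > 10 — fails.

The assignment fails constraints 1, 5, and 6.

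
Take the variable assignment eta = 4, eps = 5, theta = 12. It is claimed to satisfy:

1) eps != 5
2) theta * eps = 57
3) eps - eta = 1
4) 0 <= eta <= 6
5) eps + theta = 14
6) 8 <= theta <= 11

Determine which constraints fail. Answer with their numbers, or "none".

Constraints 1, 2, 5, and 6 are violated.

1) eps = 5, but 5 is required to differ — fails.
2) theta * eps = 12 * 5 = 60, not 57 — fails.
3) eps - eta = 5 - 4 = 1 — holds.
4) eta = 4 lies in [0, 6] — holds.
5) eps + theta = 5 + 12 = 17, not 14 — fails.
6) theta = 12 is outside [8, 11] — fails.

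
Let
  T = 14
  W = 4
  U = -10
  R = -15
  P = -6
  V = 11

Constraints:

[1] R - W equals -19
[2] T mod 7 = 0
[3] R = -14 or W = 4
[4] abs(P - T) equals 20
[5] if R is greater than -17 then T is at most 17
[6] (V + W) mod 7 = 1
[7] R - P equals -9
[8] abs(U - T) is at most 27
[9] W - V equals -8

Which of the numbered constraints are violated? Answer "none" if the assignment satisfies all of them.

[1] R - W = -15 - 4 = -19  yes
[2] 14 mod 7 = 0  yes
[3] R = -15 ≠ -14, but W = 4 = 4 (second disjunct)  yes
[4] abs(-6 - 14) = 20  yes
[5] R = -15 > -17, so we need T ≤ 17; T = 14 ≤ 17  yes
[6] V + W = 15; 15 mod 7 = 1  yes
[7] R - P = -15 - (-6) = -9  yes
[8] abs(-10 - 14) = 24; 24 ≤ 27  yes
[9] W - V = 4 - 11 = -7, not -8  no

No — constraint 9 is not satisfied.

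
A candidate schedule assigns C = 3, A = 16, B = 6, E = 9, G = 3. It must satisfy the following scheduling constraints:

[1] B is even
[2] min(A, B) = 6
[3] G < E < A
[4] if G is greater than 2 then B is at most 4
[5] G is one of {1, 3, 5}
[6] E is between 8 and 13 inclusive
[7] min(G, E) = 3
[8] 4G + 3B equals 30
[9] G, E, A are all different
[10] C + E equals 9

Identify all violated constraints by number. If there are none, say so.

[1] B = 6 is even  holds
[2] min(16, 6) = 6  holds
[3] values 3 < 9 < 16  holds
[4] G = 3 > 2, so we need B ≤ 4; but B = 6 > 4  fails
[5] G = 3 is in {1, 3, 5}  holds
[6] E = 9 lies in [8, 13]  holds
[7] min(3, 9) = 3  holds
[8] 4G + 3B = 4(3) + 3(6) = 30  holds
[9] values 3, 9, 16 are pairwise distinct  holds
[10] C + E = 3 + 9 = 12, not 9  fails

The assignment fails constraints 4 and 10.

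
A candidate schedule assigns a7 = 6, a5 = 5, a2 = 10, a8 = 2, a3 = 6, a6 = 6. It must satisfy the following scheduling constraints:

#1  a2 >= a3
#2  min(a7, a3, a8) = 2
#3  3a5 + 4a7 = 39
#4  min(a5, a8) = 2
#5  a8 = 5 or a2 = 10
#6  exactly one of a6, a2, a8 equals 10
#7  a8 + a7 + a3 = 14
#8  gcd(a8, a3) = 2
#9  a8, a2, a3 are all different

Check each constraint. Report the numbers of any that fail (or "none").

#1 a2 = 10, a3 = 6; 10 ≥ 6 — satisfied.
#2 min(6, 6, 2) = 2 — satisfied.
#3 3a5 + 4a7 = 3(5) + 4(6) = 39 — satisfied.
#4 min(5, 2) = 2 — satisfied.
#5 a8 = 2 ≠ 5, but a2 = 10 = 10 (second disjunct) — satisfied.
#6 a6=6, a2=10, a8=2; 1 of them equals 10 — satisfied.
#7 a8 + a7 + a3 = 2 + 6 + 6 = 14 — satisfied.
#8 gcd(2, 6) = 2 — satisfied.
#9 values 2, 10, 6 are pairwise distinct — satisfied.

None — every constraint holds.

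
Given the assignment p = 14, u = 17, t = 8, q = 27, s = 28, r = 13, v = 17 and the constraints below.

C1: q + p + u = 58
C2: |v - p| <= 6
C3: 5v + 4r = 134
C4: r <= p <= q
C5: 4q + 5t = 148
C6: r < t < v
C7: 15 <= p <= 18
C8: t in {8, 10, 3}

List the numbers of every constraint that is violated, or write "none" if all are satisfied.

No — constraints 3, 6, and 7 are not satisfied.

C1: q + p + u = 27 + 14 + 17 = 58  ✔
C2: |17 - 14| = 3; 3 ≤ 6  ✔
C3: 5v + 4r = 5(17) + 4(13) = 137, not 134  ✘
C4: values 13 <= 14 <= 27  ✔
C5: 4q + 5t = 4(27) + 5(8) = 148  ✔
C6: values 13, 8, 17; r = 13 is not < t = 8  ✘
C7: p = 14 is outside [15, 18]  ✘
C8: t = 8 is in {8, 10, 3}  ✔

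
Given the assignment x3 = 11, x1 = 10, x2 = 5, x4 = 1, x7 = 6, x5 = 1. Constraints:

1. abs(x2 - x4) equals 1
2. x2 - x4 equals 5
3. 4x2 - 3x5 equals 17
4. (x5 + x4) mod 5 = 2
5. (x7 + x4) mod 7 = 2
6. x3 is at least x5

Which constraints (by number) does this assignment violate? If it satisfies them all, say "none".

1. abs(5 - 1) = 4, not 1 — violated.
2. x2 - x4 = 5 - 1 = 4, not 5 — violated.
3. 4x2 - 3x5 = 4(5) - 3(1) = 17 — OK.
4. x5 + x4 = 2; 2 mod 5 = 2 — OK.
5. x7 + x4 = 7; 7 mod 7 = 0, not 2 — violated.
6. x3 = 11, x5 = 1; 11 ≥ 1 — OK.

Violated: 1, 2, 5.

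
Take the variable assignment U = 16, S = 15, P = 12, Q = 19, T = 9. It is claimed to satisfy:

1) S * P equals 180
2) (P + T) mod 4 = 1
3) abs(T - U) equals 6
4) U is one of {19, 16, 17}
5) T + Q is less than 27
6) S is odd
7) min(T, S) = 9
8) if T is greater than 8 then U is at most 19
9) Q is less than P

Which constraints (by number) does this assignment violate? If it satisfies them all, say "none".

The assignment fails constraints 3, 5, 9.

1) S * P = 15 * 12 = 180  yes
2) P + T = 21; 21 mod 4 = 1  yes
3) abs(9 - 16) = 7, not 6  no
4) U = 16 is in {19, 16, 17}  yes
5) T + Q = 9 + 19 = 28; 28 ≥ 27, bound 27 not met  no
6) S = 15 is odd  yes
7) min(9, 15) = 9  yes
8) T = 9 > 8, so we need U ≤ 19; U = 16 ≤ 19  yes
9) Q = 19, P = 12; 19 ≥ 12 (want <)  no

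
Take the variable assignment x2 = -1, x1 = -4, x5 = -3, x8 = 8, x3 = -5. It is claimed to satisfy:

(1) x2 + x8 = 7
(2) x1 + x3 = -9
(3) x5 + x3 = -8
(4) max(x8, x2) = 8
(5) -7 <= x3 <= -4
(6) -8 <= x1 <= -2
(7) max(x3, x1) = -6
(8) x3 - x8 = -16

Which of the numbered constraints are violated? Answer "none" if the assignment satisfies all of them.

No — constraints 7, 8 are not satisfied.

(1) x2 + x8 = -1 + 8 = 7 — satisfied.
(2) x1 + x3 = -4 + (-5) = -9 — satisfied.
(3) x5 + x3 = -3 + (-5) = -8 — satisfied.
(4) max(8, -1) = 8 — satisfied.
(5) x3 = -5 lies in [-7, -4] — satisfied.
(6) x1 = -4 lies in [-8, -2] — satisfied.
(7) max(-5, -4) = -4, not -6 — violated.
(8) x3 - x8 = -5 - 8 = -13, not -16 — violated.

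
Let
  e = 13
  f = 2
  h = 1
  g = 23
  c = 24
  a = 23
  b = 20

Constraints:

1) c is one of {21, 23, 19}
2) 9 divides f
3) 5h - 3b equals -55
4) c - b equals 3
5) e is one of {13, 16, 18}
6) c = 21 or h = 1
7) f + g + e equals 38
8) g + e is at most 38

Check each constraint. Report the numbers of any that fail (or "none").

The assignment fails constraints 1, 2, and 4.

1) c = 24 is not in {21, 23, 19} — fails.
2) 2 = 9*0 + 2, so 9 does not divide 2 — fails.
3) 5h - 3b = 5(1) - 3(20) = -55 — holds.
4) c - b = 24 - 20 = 4, not 3 — fails.
5) e = 13 is in {13, 16, 18} — holds.
6) c = 24 ≠ 21, but h = 1 = 1 (second disjunct) — holds.
7) f + g + e = 2 + 23 + 13 = 38 — holds.
8) g + e = 23 + 13 = 36; 36 ≤ 38 — holds.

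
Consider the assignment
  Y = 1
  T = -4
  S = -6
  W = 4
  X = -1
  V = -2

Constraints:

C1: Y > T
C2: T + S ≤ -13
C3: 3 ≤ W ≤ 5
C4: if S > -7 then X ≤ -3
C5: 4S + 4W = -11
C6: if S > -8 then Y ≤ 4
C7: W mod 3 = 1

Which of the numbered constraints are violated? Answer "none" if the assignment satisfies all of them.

Constraints 2, 4, and 5 are violated.

C1: Y = 1, T = -4; 1 > -4  holds
C2: T + S = -4 + (-6) = -10; -10 > -13, bound -13 not met  fails
C3: W = 4 lies in [3, 5]  holds
C4: S = -6 > -7, so we need X ≤ -3; but X = -1 > -3  fails
C5: 4S + 4W = 4(-6) + 4(4) = -8, not -11  fails
C6: S = -6 > -8, so we need Y ≤ 4; Y = 1 ≤ 4  holds
C7: 4 mod 3 = 1  holds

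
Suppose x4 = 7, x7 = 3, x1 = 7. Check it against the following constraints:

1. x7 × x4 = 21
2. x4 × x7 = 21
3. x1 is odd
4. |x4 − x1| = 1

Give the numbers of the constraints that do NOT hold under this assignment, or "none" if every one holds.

No — constraint 4 is not satisfied.

1. x7 × x4 = 3 × 7 = 21 — holds.
2. x4 × x7 = 7 × 3 = 21 — holds.
3. x1 = 7 is odd — holds.
4. |7 − 7| = 0, not 1 — fails.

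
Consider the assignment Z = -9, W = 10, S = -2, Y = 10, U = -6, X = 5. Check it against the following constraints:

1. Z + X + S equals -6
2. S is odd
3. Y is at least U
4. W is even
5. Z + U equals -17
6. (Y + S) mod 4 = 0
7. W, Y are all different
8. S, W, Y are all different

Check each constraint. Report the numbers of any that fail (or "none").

Constraints 2, 5, 7, 8 are violated.

1. Z + X + S = -9 + 5 + (-2) = -6  OK
2. S = -2 is even  FAIL
3. Y = 10, U = -6; 10 ≥ -6  OK
4. W = 10 is even  OK
5. Z + U = -9 + (-6) = -15, not -17  FAIL
6. Y + S = 8; 8 mod 4 = 0  OK
7. W = Y = 10, not all different  FAIL
8. W = Y = 10, not all different  FAIL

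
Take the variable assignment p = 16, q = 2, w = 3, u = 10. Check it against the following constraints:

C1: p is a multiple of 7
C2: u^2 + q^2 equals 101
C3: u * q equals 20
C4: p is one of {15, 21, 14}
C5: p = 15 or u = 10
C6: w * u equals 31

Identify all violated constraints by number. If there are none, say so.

No — constraints 1, 2, 4, 6 are not satisfied.

C1: 16 = 7*2 + 2, so 7 does not divide 16 — violated.
C2: u^2 + q^2 = 10^2 + 2^2 = 100 + 4 = 104, not 101 — violated.
C3: u * q = 10 * 2 = 20 — satisfied.
C4: p = 16 is not in {15, 21, 14} — violated.
C5: p = 16 ≠ 15, but u = 10 = 10 (second disjunct) — satisfied.
C6: w * u = 3 * 10 = 30, not 31 — violated.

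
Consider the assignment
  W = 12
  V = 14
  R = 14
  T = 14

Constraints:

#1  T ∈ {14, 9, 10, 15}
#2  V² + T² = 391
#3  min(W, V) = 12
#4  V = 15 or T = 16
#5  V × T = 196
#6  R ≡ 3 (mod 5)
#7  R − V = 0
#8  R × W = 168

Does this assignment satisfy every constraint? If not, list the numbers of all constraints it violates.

The assignment fails constraints 2, 4, and 6.

#1 T = 14 is in {14, 9, 10, 15}  holds
#2 V² + T² = 14² + 14² = 196 + 196 = 392, not 391  fails
#3 min(12, 14) = 12  holds
#4 V = 14 ≠ 15 and T = 14 ≠ 16; both disjuncts false  fails
#5 V × T = 14 × 14 = 196  holds
#6 14 mod 5 = 4, not 3  fails
#7 R − V = 14 − 14 = 0  holds
#8 R × W = 14 × 12 = 168  holds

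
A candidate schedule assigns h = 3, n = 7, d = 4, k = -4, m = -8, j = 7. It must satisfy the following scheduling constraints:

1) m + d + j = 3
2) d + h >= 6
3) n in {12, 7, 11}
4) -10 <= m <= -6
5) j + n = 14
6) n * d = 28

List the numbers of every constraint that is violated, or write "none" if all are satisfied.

None — every constraint holds.

1) m + d + j = -8 + 4 + 7 = 3  true
2) d + h = 4 + 3 = 7; 7 ≥ 6  true
3) n = 7 is in {12, 7, 11}  true
4) m = -8 lies in [-10, -6]  true
5) j + n = 7 + 7 = 14  true
6) n * d = 7 * 4 = 28  true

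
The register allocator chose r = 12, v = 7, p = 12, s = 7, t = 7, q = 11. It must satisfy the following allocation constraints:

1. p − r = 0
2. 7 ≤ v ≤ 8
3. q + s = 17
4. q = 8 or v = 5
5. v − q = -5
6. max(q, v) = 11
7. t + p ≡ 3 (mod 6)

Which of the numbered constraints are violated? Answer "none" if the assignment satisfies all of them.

1. p − r = 12 − 12 = 0 — satisfied.
2. v = 7 lies in [7, 8] — satisfied.
3. q + s = 11 + 7 = 18, not 17 — violated.
4. q = 11 ≠ 8 and v = 7 ≠ 5; both disjuncts false — violated.
5. v − q = 7 − 11 = -4, not -5 — violated.
6. max(11, 7) = 11 — satisfied.
7. t + p = 19; 19 mod 6 = 1, not 3 — violated.

No — constraints 3, 4, 5, and 7 are not satisfied.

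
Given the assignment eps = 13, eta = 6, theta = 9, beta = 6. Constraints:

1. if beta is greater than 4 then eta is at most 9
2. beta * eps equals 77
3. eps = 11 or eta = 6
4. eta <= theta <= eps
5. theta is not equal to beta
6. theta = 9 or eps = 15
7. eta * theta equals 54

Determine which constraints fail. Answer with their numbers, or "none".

Constraint 2 does not hold.

1. beta = 6 > 4, so we need eta ≤ 9; eta = 6 ≤ 9 — OK.
2. beta * eps = 6 * 13 = 78, not 77 — violated.
3. eps = 13 ≠ 11, but eta = 6 = 6 (second disjunct) — OK.
4. values 6 <= 9 <= 13 — OK.
5. theta = 9, beta = 6; distinct — OK.
6. theta = 9 = 9 (first disjunct) — OK.
7. eta * theta = 6 * 9 = 54 — OK.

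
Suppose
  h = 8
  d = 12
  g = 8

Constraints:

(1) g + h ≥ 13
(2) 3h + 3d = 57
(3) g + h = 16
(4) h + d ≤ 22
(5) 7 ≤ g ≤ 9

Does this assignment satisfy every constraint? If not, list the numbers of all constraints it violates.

(1) g + h = 8 + 8 = 16; 16 ≥ 13 — holds.
(2) 3h + 3d = 3(8) + 3(12) = 60, not 57 — does not hold.
(3) g + h = 8 + 8 = 16 — holds.
(4) h + d = 8 + 12 = 20; 20 ≤ 22 — holds.
(5) g = 8 lies in [7, 9] — holds.

No — constraint 2 is not satisfied.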